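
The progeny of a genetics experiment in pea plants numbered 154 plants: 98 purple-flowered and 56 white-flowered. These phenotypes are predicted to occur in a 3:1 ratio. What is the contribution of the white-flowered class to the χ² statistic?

7.955

The 3:1 ratio has 4 parts, so with N = 154 the expected counts are:
  purple-flowered: 154 × 3/4 = 115.5
  white-flowered: 154 × 1/4 = 38.5
Contribution of white-flowered: (56 − 38.5)² / 38.5 = 7.9545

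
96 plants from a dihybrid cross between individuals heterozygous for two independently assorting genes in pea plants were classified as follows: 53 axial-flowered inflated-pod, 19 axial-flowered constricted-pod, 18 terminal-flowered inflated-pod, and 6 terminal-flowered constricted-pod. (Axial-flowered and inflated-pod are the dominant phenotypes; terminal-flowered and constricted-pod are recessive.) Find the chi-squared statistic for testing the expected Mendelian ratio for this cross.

A dihybrid F₂ with independent assortment and complete dominance at both loci gives a 9:3:3:1 phenotypic ratio.
The 9:3:3:1 ratio has 16 parts, so with N = 96 the expected counts are:
  axial-flowered inflated-pod: 96 × 9/16 = 54
  axial-flowered constricted-pod: 96 × 3/16 = 18
  terminal-flowered inflated-pod: 96 × 3/16 = 18
  terminal-flowered constricted-pod: 96 × 1/16 = 6
χ² = Σ (O − E)² / E
  axial-flowered inflated-pod: (53 − 54)² / 54 = 0.0185
  axial-flowered constricted-pod: (19 − 18)² / 18 = 0.0556
  terminal-flowered inflated-pod: (18 − 18)² / 18 = 0.0000
  terminal-flowered constricted-pod: (6 − 6)² / 6 = 0.0000
χ² = 0.0185 + 0.0556 + 0.0000 + 0.0000 = 0.0741 ≈ 0.074

0.074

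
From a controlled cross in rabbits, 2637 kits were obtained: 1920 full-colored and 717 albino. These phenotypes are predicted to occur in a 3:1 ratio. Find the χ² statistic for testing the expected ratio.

Total ratio parts = 4. Expected numbers out of 2637:
  full-colored: 2637 × 3/4 = 1977.75
  albino: 2637 × 1/4 = 659.25
χ² = Σ (O − E)² / E
  full-colored: (1920 − 1977.75)² / 1977.75 = 1.6863
  albino: (717 − 659.25)² / 659.25 = 5.0589
χ² = 1.6863 + 5.0589 = 6.7452 ≈ 6.745

6.745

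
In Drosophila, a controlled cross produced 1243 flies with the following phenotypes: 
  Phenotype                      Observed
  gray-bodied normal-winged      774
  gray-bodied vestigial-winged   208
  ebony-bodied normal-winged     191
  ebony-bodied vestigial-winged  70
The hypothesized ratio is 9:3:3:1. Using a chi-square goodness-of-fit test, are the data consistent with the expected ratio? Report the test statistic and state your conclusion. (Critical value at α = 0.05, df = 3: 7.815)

19.052; not consistent

The 9:3:3:1 ratio has 16 parts, so with N = 1243 the expected counts are:
  gray-bodied normal-winged: 1243 × 9/16 = 699.1875
  gray-bodied vestigial-winged: 1243 × 3/16 = 233.0625
  ebony-bodied normal-winged: 1243 × 3/16 = 233.0625
  ebony-bodied vestigial-winged: 1243 × 1/16 = 77.6875
χ² = Σ (O − E)² / E
  gray-bodied normal-winged: (774 − 699.1875)² / 699.1875 = 8.0049
  gray-bodied vestigial-winged: (208 − 233.0625)² / 233.0625 = 2.6951
  ebony-bodied normal-winged: (191 − 233.0625)² / 233.0625 = 7.5913
  ebony-bodied vestigial-winged: (70 − 77.6875)² / 77.6875 = 0.7607
χ² = 8.0049 + 2.6951 + 7.5913 + 0.7607 = 19.052
Degrees of freedom = 4 − 1 = 3; critical value at α = 0.05 is 7.815.
Since 19.052 > 7.815, we reject the null hypothesis — the data do not fit the 9:3:3:1 ratio.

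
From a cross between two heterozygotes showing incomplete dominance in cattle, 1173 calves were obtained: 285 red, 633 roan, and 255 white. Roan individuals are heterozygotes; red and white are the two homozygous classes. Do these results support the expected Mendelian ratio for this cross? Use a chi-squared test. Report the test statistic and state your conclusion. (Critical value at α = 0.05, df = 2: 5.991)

8.908; not consistent

With incomplete dominance, a heterozygote × heterozygote cross gives a 1:2:1 phenotypic ratio.
Expected counts for N = 1173 under a 1:2:1 ratio (total parts = 4):
  red: 1173 × 1/4 = 293.25
  roan: 1173 × 2/4 = 586.5
  white: 1173 × 1/4 = 293.25
χ² = Σ (O − E)² / E
  red: (285 − 293.25)² / 293.25 = 0.2321
  roan: (633 − 586.5)² / 586.5 = 3.6867
  white: (255 − 293.25)² / 293.25 = 4.9891
χ² = 0.2321 + 3.6867 + 4.9891 = 8.9079 ≈ 8.908
Degrees of freedom = 3 − 1 = 2; critical value at α = 0.05 is 5.991.
Since 8.908 > 5.991, we reject the null hypothesis — the data do not fit the 1:2:1 ratio.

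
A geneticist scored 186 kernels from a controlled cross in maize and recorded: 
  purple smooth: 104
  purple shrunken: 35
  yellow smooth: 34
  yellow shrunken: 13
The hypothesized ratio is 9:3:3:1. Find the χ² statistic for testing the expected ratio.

0.189

Under the 9:3:3:1 hypothesis (Σ ratio = 16, N = 186):
  purple smooth: 186 × 9/16 = 104.625
  purple shrunken: 186 × 3/16 = 34.875
  yellow smooth: 186 × 3/16 = 34.875
  yellow shrunken: 186 × 1/16 = 11.625
χ² = Σ (O − E)² / E
  purple smooth: (104 − 104.625)² / 104.625 = 0.0037
  purple shrunken: (35 − 34.875)² / 34.875 = 0.0004
  yellow smooth: (34 − 34.875)² / 34.875 = 0.0220
  yellow shrunken: (13 − 11.625)² / 11.625 = 0.1626
χ² = 0.0037 + 0.0004 + 0.0220 + 0.1626 = 0.1887 ≈ 0.189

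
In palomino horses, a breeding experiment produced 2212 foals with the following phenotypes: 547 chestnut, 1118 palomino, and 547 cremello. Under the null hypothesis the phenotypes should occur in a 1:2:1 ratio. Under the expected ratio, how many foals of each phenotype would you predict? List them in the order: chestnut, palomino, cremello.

553, 1106, 553

Total ratio parts = 4. Expected numbers out of 2212:
  chestnut: 2212 × 1/4 = 553
  palomino: 2212 × 2/4 = 1106
  cremello: 2212 × 1/4 = 553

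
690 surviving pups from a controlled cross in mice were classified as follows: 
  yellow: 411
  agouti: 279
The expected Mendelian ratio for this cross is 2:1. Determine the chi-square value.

Expected counts for N = 690 under a 2:1 ratio (total parts = 3):
  yellow: 690 × 2/3 = 460
  agouti: 690 × 1/3 = 230
χ² = Σ (O − E)² / E
  yellow: (411 − 460)² / 460 = 5.2196
  agouti: (279 − 230)² / 230 = 10.4391
χ² = 5.2196 + 10.4391 = 15.6587 ≈ 15.659

15.659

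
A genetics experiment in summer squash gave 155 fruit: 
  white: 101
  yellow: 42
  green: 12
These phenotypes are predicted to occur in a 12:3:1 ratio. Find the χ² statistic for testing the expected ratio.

8.312

The 12:3:1 ratio has 16 parts, so with N = 155 the expected counts are:
  white: 155 × 12/16 = 116.25
  yellow: 155 × 3/16 = 29.0625
  green: 155 × 1/16 = 9.6875
χ² = Σ (O − E)² / E
  white: (101 − 116.25)² / 116.25 = 2.0005
  yellow: (42 − 29.0625)² / 29.0625 = 5.7593
  green: (12 − 9.6875)² / 9.6875 = 0.5520
χ² = 2.0005 + 5.7593 + 0.5520 = 8.3118 ≈ 8.312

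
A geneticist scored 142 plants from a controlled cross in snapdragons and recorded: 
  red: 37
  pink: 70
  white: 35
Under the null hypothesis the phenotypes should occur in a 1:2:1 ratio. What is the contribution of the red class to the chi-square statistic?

0.063

Under the 1:2:1 hypothesis (Σ ratio = 4, N = 142):
  red: 142 × 1/4 = 35.5
  pink: 142 × 2/4 = 71
  white: 142 × 1/4 = 35.5
Contribution of red: (37 − 35.5)² / 35.5 = 0.0634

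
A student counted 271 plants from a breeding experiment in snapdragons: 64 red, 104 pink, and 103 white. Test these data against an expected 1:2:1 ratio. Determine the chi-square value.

25.871

Expected counts for N = 271 under a 1:2:1 ratio (total parts = 4):
  red: 271 × 1/4 = 67.75
  pink: 271 × 2/4 = 135.5
  white: 271 × 1/4 = 67.75
χ² = Σ (O − E)² / E
  red: (64 − 67.75)² / 67.75 = 0.2076
  pink: (104 − 135.5)² / 135.5 = 7.3229
  white: (103 − 67.75)² / 67.75 = 18.3404
χ² = 0.2076 + 7.3229 + 18.3404 = 25.8709 ≈ 25.871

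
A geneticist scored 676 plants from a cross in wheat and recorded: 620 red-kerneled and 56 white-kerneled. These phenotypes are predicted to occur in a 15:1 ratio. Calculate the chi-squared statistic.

Expected counts for N = 676 under a 15:1 ratio (total parts = 16):
  red-kerneled: 676 × 15/16 = 633.75
  white-kerneled: 676 × 1/16 = 42.25
χ² = Σ (O − E)² / E
  red-kerneled: (620 − 633.75)² / 633.75 = 0.2983
  white-kerneled: (56 − 42.25)² / 42.25 = 4.4749
χ² = 0.2983 + 4.4749 = 4.7732 ≈ 4.773

4.773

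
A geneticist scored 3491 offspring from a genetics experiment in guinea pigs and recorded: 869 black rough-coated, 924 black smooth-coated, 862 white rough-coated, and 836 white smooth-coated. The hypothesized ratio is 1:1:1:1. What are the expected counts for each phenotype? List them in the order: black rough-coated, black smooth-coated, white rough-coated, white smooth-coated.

Total ratio parts = 4. Expected numbers out of 3491:
  black rough-coated: 3491 × 1/4 = 872.75
  black smooth-coated: 3491 × 1/4 = 872.75
  white rough-coated: 3491 × 1/4 = 872.75
  white smooth-coated: 3491 × 1/4 = 872.75

872.75, 872.75, 872.75, 872.75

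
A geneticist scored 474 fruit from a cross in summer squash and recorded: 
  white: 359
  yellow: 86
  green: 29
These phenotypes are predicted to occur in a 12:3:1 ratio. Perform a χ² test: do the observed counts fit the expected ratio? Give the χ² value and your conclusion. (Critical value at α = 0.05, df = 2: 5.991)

0.141; consistent

The 12:3:1 ratio has 16 parts, so with N = 474 the expected counts are:
  white: 474 × 12/16 = 355.5
  yellow: 474 × 3/16 = 88.875
  green: 474 × 1/16 = 29.625
χ² = Σ (O − E)² / E
  white: (359 − 355.5)² / 355.5 = 0.0345
  yellow: (86 − 88.875)² / 88.875 = 0.0930
  green: (29 − 29.625)² / 29.625 = 0.0132
χ² = 0.0345 + 0.0930 + 0.0132 = 0.1407 ≈ 0.141
Degrees of freedom = 3 − 1 = 2; critical value at α = 0.05 is 5.991.
Since 0.141 < 5.991, we fail to reject the null hypothesis — the data are consistent with the 12:3:1 ratio.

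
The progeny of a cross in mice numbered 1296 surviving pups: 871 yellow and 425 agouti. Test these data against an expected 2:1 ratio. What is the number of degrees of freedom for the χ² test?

A goodness-of-fit test with 2 phenotype classes has df = 2 − 1 = 1.

1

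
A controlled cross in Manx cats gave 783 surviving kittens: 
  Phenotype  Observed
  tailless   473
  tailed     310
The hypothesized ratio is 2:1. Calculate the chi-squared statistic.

13.799

Expected counts for N = 783 under a 2:1 ratio (total parts = 3):
  tailless: 783 × 2/3 = 522
  tailed: 783 × 1/3 = 261
χ² = Σ (O − E)² / E
  tailless: (473 − 522)² / 522 = 4.5996
  tailed: (310 − 261)² / 261 = 9.1992
χ² = 4.5996 + 9.1992 = 13.7988 ≈ 13.799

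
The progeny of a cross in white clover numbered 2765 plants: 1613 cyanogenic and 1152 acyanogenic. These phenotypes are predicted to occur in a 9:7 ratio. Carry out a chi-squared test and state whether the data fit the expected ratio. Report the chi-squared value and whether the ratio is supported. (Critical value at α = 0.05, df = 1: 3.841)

4.891; not consistent

Expected counts for N = 2765 under a 9:7 ratio (total parts = 16):
  cyanogenic: 2765 × 9/16 = 1555.3125
  acyanogenic: 2765 × 7/16 = 1209.6875
χ² = Σ (O − E)² / E
  cyanogenic: (1613 − 1555.3125)² / 1555.3125 = 2.1397
  acyanogenic: (1152 − 1209.6875)² / 1209.6875 = 2.7510
χ² = 2.1397 + 2.7510 = 4.8907 ≈ 4.891
Degrees of freedom = 2 − 1 = 1; critical value at α = 0.05 is 3.841.
Since 4.891 > 3.841, we reject the null hypothesis — the data do not fit the 9:7 ratio.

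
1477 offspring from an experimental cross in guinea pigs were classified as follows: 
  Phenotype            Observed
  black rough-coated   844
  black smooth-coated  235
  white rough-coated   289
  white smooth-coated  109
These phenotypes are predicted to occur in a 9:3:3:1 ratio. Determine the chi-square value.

Total ratio parts = 16. Expected numbers out of 1477:
  black rough-coated: 1477 × 9/16 = 830.8125
  black smooth-coated: 1477 × 3/16 = 276.9375
  white rough-coated: 1477 × 3/16 = 276.9375
  white smooth-coated: 1477 × 1/16 = 92.3125
χ² = Σ (O − E)² / E
  black rough-coated: (844 − 830.8125)² / 830.8125 = 0.2093
  black smooth-coated: (235 − 276.9375)² / 276.9375 = 6.3507
  white rough-coated: (289 − 276.9375)² / 276.9375 = 0.5254
  white smooth-coated: (109 − 92.3125)² / 92.3125 = 3.0166
χ² = 0.2093 + 6.3507 + 0.5254 + 3.0166 = 10.102

10.102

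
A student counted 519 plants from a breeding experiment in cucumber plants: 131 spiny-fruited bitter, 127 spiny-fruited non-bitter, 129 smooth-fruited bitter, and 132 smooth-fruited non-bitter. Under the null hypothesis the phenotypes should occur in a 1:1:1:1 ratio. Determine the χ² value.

0.114

Expected counts for N = 519 under a 1:1:1:1 ratio (total parts = 4):
  spiny-fruited bitter: 519 × 1/4 = 129.75
  spiny-fruited non-bitter: 519 × 1/4 = 129.75
  smooth-fruited bitter: 519 × 1/4 = 129.75
  smooth-fruited non-bitter: 519 × 1/4 = 129.75
χ² = Σ (O − E)² / E
  spiny-fruited bitter: (131 − 129.75)² / 129.75 = 0.0120
  spiny-fruited non-bitter: (127 − 129.75)² / 129.75 = 0.0583
  smooth-fruited bitter: (129 − 129.75)² / 129.75 = 0.0043
  smooth-fruited non-bitter: (132 − 129.75)² / 129.75 = 0.0390
χ² = 0.0120 + 0.0583 + 0.0043 + 0.0390 = 0.1136 ≈ 0.114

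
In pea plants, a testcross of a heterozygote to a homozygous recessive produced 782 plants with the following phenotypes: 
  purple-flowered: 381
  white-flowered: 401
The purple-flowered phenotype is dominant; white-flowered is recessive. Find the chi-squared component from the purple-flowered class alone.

0.256

A testcross of a heterozygote (Aa × aa) gives a 1:1 phenotypic ratio.
Total ratio parts = 2. Expected numbers out of 782:
  purple-flowered: 782 × 1/2 = 391
  white-flowered: 782 × 1/2 = 391
Contribution of purple-flowered: (381 − 391)² / 391 = 0.2558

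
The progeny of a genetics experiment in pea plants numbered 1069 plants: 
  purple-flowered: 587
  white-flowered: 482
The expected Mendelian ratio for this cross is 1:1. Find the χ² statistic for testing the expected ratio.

Expected counts for N = 1069 under a 1:1 ratio (total parts = 2):
  purple-flowered: 1069 × 1/2 = 534.5
  white-flowered: 1069 × 1/2 = 534.5
χ² = Σ (O − E)² / E
  purple-flowered: (587 − 534.5)² / 534.5 = 5.1567
  white-flowered: (482 − 534.5)² / 534.5 = 5.1567
χ² = 5.1567 + 5.1567 = 10.3134 ≈ 10.313

10.313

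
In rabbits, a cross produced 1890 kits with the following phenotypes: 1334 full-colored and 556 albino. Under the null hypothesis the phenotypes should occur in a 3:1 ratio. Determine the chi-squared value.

Expected counts for N = 1890 under a 3:1 ratio (total parts = 4):
  full-colored: 1890 × 3/4 = 1417.5
  albino: 1890 × 1/4 = 472.5
χ² = Σ (O − E)² / E
  full-colored: (1334 − 1417.5)² / 1417.5 = 4.9187
  albino: (556 − 472.5)² / 472.5 = 14.7561
χ² = 4.9187 + 14.7561 = 19.6748 ≈ 19.675

19.675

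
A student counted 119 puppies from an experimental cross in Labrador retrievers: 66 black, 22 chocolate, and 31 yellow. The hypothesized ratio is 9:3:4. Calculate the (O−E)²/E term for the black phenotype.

0.013

The 9:3:4 ratio has 16 parts, so with N = 119 the expected counts are:
  black: 119 × 9/16 = 66.9375
  chocolate: 119 × 3/16 = 22.3125
  yellow: 119 × 4/16 = 29.75
Contribution of black: (66 − 66.9375)² / 66.9375 = 0.0131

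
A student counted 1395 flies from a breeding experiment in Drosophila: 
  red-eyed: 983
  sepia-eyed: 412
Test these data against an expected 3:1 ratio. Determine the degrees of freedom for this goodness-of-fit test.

A goodness-of-fit test with 2 phenotype classes has df = 2 − 1 = 1.

1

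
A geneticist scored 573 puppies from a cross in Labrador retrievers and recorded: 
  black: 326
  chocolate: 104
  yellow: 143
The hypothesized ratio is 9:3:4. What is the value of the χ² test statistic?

Expected counts for N = 573 under a 9:3:4 ratio (total parts = 16):
  black: 573 × 9/16 = 322.3125
  chocolate: 573 × 3/16 = 107.4375
  yellow: 573 × 4/16 = 143.25
χ² = Σ (O − E)² / E
  black: (326 − 322.3125)² / 322.3125 = 0.0422
  chocolate: (104 − 107.4375)² / 107.4375 = 0.1100
  yellow: (143 − 143.25)² / 143.25 = 0.0004
χ² = 0.0422 + 0.1100 + 0.0004 = 0.1526 ≈ 0.153

0.153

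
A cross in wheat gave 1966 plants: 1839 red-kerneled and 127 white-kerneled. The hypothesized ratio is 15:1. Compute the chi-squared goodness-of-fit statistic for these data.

0.148

Expected counts for N = 1966 under a 15:1 ratio (total parts = 16):
  red-kerneled: 1966 × 15/16 = 1843.125
  white-kerneled: 1966 × 1/16 = 122.875
χ² = Σ (O − E)² / E
  red-kerneled: (1839 − 1843.125)² / 1843.125 = 0.0092
  white-kerneled: (127 − 122.875)² / 122.875 = 0.1385
χ² = 0.0092 + 0.1385 = 0.1477 ≈ 0.148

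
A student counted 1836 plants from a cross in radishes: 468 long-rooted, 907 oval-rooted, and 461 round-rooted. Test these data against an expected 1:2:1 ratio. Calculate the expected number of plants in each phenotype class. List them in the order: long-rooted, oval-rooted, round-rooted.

459, 918, 459

Total ratio parts = 4. Expected numbers out of 1836:
  long-rooted: 1836 × 1/4 = 459
  oval-rooted: 1836 × 2/4 = 918
  round-rooted: 1836 × 1/4 = 459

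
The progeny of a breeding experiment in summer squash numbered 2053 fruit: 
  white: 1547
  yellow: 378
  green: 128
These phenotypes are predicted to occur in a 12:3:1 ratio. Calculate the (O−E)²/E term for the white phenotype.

Under the 12:3:1 hypothesis (Σ ratio = 16, N = 2053):
  white: 2053 × 12/16 = 1539.75
  yellow: 2053 × 3/16 = 384.9375
  green: 2053 × 1/16 = 128.3125
Contribution of white: (1547 − 1539.75)² / 1539.75 = 0.0341

0.034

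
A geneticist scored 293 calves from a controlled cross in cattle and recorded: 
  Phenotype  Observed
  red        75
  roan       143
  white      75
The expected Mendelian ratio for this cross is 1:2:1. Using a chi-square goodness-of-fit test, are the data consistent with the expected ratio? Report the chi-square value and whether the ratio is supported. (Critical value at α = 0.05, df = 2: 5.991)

Expected counts for N = 293 under a 1:2:1 ratio (total parts = 4):
  red: 293 × 1/4 = 73.25
  roan: 293 × 2/4 = 146.5
  white: 293 × 1/4 = 73.25
χ² = Σ (O − E)² / E
  red: (75 − 73.25)² / 73.25 = 0.0418
  roan: (143 − 146.5)² / 146.5 = 0.0836
  white: (75 − 73.25)² / 73.25 = 0.0418
χ² = 0.0418 + 0.0836 + 0.0418 = 0.1672 ≈ 0.167
Degrees of freedom = 3 − 1 = 2; critical value at α = 0.05 is 5.991.
Since 0.167 < 5.991, we fail to reject the null hypothesis — the data are consistent with the 1:2:1 ratio.

0.167; consistent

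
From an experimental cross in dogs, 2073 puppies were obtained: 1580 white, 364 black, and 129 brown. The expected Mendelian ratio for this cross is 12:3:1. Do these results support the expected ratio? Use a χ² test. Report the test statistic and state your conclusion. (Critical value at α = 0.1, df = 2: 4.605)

Under the 12:3:1 hypothesis (Σ ratio = 16, N = 2073):
  white: 2073 × 12/16 = 1554.75
  black: 2073 × 3/16 = 388.6875
  brown: 2073 × 1/16 = 129.5625
χ² = Σ (O − E)² / E
  white: (1580 − 1554.75)² / 1554.75 = 0.4101
  black: (364 − 388.6875)² / 388.6875 = 1.5680
  brown: (129 − 129.5625)² / 129.5625 = 0.0024
χ² = 0.4101 + 1.5680 + 0.0024 = 1.9805 ≈ 1.981
Degrees of freedom = 3 − 1 = 2; critical value at α = 0.1 is 4.605.
Since 1.981 < 4.605, we fail to reject the null hypothesis — the data are consistent with the 12:3:1 ratio.

1.981; consistent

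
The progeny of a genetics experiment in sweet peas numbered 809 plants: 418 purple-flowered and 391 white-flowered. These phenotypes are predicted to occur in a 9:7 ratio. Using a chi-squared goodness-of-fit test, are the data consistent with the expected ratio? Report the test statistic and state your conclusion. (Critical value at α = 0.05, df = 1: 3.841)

6.900; not consistent

The 9:7 ratio has 16 parts, so with N = 809 the expected counts are:
  purple-flowered: 809 × 9/16 = 455.0625
  white-flowered: 809 × 7/16 = 353.9375
χ² = Σ (O − E)² / E
  purple-flowered: (418 − 455.0625)² / 455.0625 = 3.0185
  white-flowered: (391 − 353.9375)² / 353.9375 = 3.8810
χ² = 3.0185 + 3.8810 = 6.8995 ≈ 6.900
Degrees of freedom = 2 − 1 = 1; critical value at α = 0.05 is 3.841.
Since 6.900 > 3.841, we reject the null hypothesis — the data do not fit the 9:7 ratio.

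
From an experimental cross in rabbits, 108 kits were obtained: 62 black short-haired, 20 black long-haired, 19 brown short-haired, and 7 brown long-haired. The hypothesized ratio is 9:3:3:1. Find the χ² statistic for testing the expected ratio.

0.115

Expected counts for N = 108 under a 9:3:3:1 ratio (total parts = 16):
  black short-haired: 108 × 9/16 = 60.75
  black long-haired: 108 × 3/16 = 20.25
  brown short-haired: 108 × 3/16 = 20.25
  brown long-haired: 108 × 1/16 = 6.75
χ² = Σ (O − E)² / E
  black short-haired: (62 − 60.75)² / 60.75 = 0.0257
  black long-haired: (20 − 20.25)² / 20.25 = 0.0031
  brown short-haired: (19 − 20.25)² / 20.25 = 0.0772
  brown long-haired: (7 − 6.75)² / 6.75 = 0.0093
χ² = 0.0257 + 0.0031 + 0.0772 + 0.0093 = 0.1153 ≈ 0.115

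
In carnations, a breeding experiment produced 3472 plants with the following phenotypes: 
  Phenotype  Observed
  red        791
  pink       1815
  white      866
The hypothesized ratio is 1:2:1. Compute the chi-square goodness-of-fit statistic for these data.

Expected counts for N = 3472 under a 1:2:1 ratio (total parts = 4):
  red: 3472 × 1/4 = 868
  pink: 3472 × 2/4 = 1736
  white: 3472 × 1/4 = 868
χ² = Σ (O − E)² / E
  red: (791 − 868)² / 868 = 6.8306
  pink: (1815 − 1736)² / 1736 = 3.5950
  white: (866 − 868)² / 868 = 0.0046
χ² = 6.8306 + 3.5950 + 0.0046 = 10.4302 ≈ 10.430

10.430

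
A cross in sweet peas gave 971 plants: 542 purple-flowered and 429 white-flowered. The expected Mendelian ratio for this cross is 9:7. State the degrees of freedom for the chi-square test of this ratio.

A goodness-of-fit test with 2 phenotype classes has df = 2 − 1 = 1.

1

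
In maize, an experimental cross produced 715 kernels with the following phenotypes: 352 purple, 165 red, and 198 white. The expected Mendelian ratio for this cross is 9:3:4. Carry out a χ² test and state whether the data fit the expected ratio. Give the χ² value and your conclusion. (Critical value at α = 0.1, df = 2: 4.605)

The 9:3:4 ratio has 16 parts, so with N = 715 the expected counts are:
  purple: 715 × 9/16 = 402.1875
  red: 715 × 3/16 = 134.0625
  white: 715 × 4/16 = 178.75
χ² = Σ (O − E)² / E
  purple: (352 − 402.1875)² / 402.1875 = 6.2627
  red: (165 − 134.0625)² / 134.0625 = 7.1394
  white: (198 − 178.75)² / 178.75 = 2.0731
χ² = 6.2627 + 7.1394 + 2.0731 = 15.4752 ≈ 15.475
Degrees of freedom = 3 − 1 = 2; critical value at α = 0.1 is 4.605.
Since 15.475 > 4.605, we reject the null hypothesis — the data do not fit the 9:3:4 ratio.

15.475; not consistent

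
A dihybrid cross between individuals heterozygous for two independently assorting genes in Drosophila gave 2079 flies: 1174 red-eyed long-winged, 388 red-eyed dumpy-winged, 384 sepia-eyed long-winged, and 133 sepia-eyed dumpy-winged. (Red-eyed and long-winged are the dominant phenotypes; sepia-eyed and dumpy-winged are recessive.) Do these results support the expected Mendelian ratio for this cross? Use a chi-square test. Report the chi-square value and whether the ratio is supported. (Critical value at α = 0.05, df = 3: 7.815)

0.185; consistent

A dihybrid F₂ with independent assortment and complete dominance at both loci gives a 9:3:3:1 phenotypic ratio.
Expected counts for N = 2079 under a 9:3:3:1 ratio (total parts = 16):
  red-eyed long-winged: 2079 × 9/16 = 1169.4375
  red-eyed dumpy-winged: 2079 × 3/16 = 389.8125
  sepia-eyed long-winged: 2079 × 3/16 = 389.8125
  sepia-eyed dumpy-winged: 2079 × 1/16 = 129.9375
χ² = Σ (O − E)² / E
  red-eyed long-winged: (1174 − 1169.4375)² / 1169.4375 = 0.0178
  red-eyed dumpy-winged: (388 − 389.8125)² / 389.8125 = 0.0084
  sepia-eyed long-winged: (384 − 389.8125)² / 389.8125 = 0.0867
  sepia-eyed dumpy-winged: (133 − 129.9375)² / 129.9375 = 0.0722
χ² = 0.0178 + 0.0084 + 0.0867 + 0.0722 = 0.1851 ≈ 0.185
Degrees of freedom = 4 − 1 = 3; critical value at α = 0.05 is 7.815.
Since 0.185 < 7.815, we fail to reject the null hypothesis — the data are consistent with the 9:3:3:1 ratio.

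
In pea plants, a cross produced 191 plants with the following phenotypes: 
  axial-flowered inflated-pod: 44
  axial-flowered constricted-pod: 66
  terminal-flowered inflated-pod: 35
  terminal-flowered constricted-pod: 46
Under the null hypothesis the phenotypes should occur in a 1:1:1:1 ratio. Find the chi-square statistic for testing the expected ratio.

10.738

Under the 1:1:1:1 hypothesis (Σ ratio = 4, N = 191):
  axial-flowered inflated-pod: 191 × 1/4 = 47.75
  axial-flowered constricted-pod: 191 × 1/4 = 47.75
  terminal-flowered inflated-pod: 191 × 1/4 = 47.75
  terminal-flowered constricted-pod: 191 × 1/4 = 47.75
χ² = Σ (O − E)² / E
  axial-flowered inflated-pod: (44 − 47.75)² / 47.75 = 0.2945
  axial-flowered constricted-pod: (66 − 47.75)² / 47.75 = 6.9751
  terminal-flowered inflated-pod: (35 − 47.75)² / 47.75 = 3.4045
  terminal-flowered constricted-pod: (46 − 47.75)² / 47.75 = 0.0641
χ² = 0.2945 + 6.9751 + 3.4045 + 0.0641 = 10.7382 ≈ 10.738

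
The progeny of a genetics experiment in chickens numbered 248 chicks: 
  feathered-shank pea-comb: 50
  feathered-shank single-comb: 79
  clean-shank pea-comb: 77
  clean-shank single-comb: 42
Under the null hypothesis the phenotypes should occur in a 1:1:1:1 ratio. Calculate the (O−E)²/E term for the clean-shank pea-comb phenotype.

3.629

Under the 1:1:1:1 hypothesis (Σ ratio = 4, N = 248):
  feathered-shank pea-comb: 248 × 1/4 = 62
  feathered-shank single-comb: 248 × 1/4 = 62
  clean-shank pea-comb: 248 × 1/4 = 62
  clean-shank single-comb: 248 × 1/4 = 62
Contribution of clean-shank pea-comb: (77 − 62)² / 62 = 3.6290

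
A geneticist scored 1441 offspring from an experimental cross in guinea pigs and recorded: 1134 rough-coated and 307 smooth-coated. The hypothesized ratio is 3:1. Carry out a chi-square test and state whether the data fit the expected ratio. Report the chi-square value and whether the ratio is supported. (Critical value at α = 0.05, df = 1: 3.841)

10.495; not consistent

The 3:1 ratio has 4 parts, so with N = 1441 the expected counts are:
  rough-coated: 1441 × 3/4 = 1080.75
  smooth-coated: 1441 × 1/4 = 360.25
χ² = Σ (O − E)² / E
  rough-coated: (1134 − 1080.75)² / 1080.75 = 2.6237
  smooth-coated: (307 − 360.25)² / 360.25 = 7.8711
χ² = 2.6237 + 7.8711 = 10.4948 ≈ 10.495
Degrees of freedom = 2 − 1 = 1; critical value at α = 0.05 is 3.841.
Since 10.495 > 3.841, we reject the null hypothesis — the data do not fit the 3:1 ratio.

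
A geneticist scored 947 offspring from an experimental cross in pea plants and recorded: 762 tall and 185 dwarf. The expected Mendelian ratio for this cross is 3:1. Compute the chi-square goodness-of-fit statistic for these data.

Total ratio parts = 4. Expected numbers out of 947:
  tall: 947 × 3/4 = 710.25
  dwarf: 947 × 1/4 = 236.75
χ² = Σ (O − E)² / E
  tall: (762 − 710.25)² / 710.25 = 3.7706
  dwarf: (185 − 236.75)² / 236.75 = 11.3118
χ² = 3.7706 + 11.3118 = 15.0824 ≈ 15.082

15.082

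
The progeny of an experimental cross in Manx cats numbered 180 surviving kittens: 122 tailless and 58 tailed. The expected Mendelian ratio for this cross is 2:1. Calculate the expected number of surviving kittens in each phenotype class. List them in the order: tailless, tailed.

Expected counts for N = 180 under a 2:1 ratio (total parts = 3):
  tailless: 180 × 2/3 = 120
  tailed: 180 × 1/3 = 60

120, 60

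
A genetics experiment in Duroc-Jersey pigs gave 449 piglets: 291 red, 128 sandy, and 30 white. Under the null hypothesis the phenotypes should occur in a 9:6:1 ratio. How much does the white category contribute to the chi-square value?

0.134

The 9:6:1 ratio has 16 parts, so with N = 449 the expected counts are:
  red: 449 × 9/16 = 252.5625
  sandy: 449 × 6/16 = 168.375
  white: 449 × 1/16 = 28.0625
Contribution of white: (30 − 28.0625)² / 28.0625 = 0.1338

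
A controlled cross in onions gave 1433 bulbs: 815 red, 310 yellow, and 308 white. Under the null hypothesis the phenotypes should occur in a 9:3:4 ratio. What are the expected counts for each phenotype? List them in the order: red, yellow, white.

The 9:3:4 ratio has 16 parts, so with N = 1433 the expected counts are:
  red: 1433 × 9/16 = 806.0625
  yellow: 1433 × 3/16 = 268.6875
  white: 1433 × 4/16 = 358.25

806.0625, 268.6875, 358.25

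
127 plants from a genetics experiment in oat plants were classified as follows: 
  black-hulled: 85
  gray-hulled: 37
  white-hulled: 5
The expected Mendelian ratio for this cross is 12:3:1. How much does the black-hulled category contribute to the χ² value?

Total ratio parts = 16. Expected numbers out of 127:
  black-hulled: 127 × 12/16 = 95.25
  gray-hulled: 127 × 3/16 = 23.8125
  white-hulled: 127 × 1/16 = 7.9375
Contribution of black-hulled: (85 − 95.25)² / 95.25 = 1.1030

1.103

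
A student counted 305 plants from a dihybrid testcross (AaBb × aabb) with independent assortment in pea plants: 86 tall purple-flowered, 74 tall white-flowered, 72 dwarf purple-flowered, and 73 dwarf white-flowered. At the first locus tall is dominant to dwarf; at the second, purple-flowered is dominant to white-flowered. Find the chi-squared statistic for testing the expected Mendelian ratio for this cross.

1.689

A dihybrid testcross with independent assortment gives a 1:1:1:1 ratio.
Expected counts for N = 305 under a 1:1:1:1 ratio (total parts = 4):
  tall purple-flowered: 305 × 1/4 = 76.25
  tall white-flowered: 305 × 1/4 = 76.25
  dwarf purple-flowered: 305 × 1/4 = 76.25
  dwarf white-flowered: 305 × 1/4 = 76.25
χ² = Σ (O − E)² / E
  tall purple-flowered: (86 − 76.25)² / 76.25 = 1.2467
  tall white-flowered: (74 − 76.25)² / 76.25 = 0.0664
  dwarf purple-flowered: (72 − 76.25)² / 76.25 = 0.2369
  dwarf white-flowered: (73 − 76.25)² / 76.25 = 0.1385
χ² = 1.2467 + 0.0664 + 0.2369 + 0.1385 = 1.6885 ≈ 1.689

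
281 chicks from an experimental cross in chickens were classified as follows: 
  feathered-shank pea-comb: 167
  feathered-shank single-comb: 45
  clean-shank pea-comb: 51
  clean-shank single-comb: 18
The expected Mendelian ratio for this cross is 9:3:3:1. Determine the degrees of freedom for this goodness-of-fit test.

A goodness-of-fit test with 4 phenotype classes has df = 4 − 1 = 3.

3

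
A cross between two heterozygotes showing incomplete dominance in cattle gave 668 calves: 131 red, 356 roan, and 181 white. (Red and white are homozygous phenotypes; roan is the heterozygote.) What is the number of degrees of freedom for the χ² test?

2

With incomplete dominance, a heterozygote × heterozygote cross gives a 1:2:1 phenotypic ratio.
A goodness-of-fit test with 3 phenotype classes has df = 3 − 1 = 2.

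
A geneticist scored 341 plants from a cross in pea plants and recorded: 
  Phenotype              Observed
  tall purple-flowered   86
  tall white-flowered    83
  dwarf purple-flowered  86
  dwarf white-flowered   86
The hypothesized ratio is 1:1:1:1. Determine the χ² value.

The 1:1:1:1 ratio has 4 parts, so with N = 341 the expected counts are:
  tall purple-flowered: 341 × 1/4 = 85.25
  tall white-flowered: 341 × 1/4 = 85.25
  dwarf purple-flowered: 341 × 1/4 = 85.25
  dwarf white-flowered: 341 × 1/4 = 85.25
χ² = Σ (O − E)² / E
  tall purple-flowered: (86 − 85.25)² / 85.25 = 0.0066
  tall white-flowered: (83 − 85.25)² / 85.25 = 0.0594
  dwarf purple-flowered: (86 − 85.25)² / 85.25 = 0.0066
  dwarf white-flowered: (86 − 85.25)² / 85.25 = 0.0066
χ² = 0.0066 + 0.0594 + 0.0066 + 0.0066 = 0.0792 ≈ 0.079

0.079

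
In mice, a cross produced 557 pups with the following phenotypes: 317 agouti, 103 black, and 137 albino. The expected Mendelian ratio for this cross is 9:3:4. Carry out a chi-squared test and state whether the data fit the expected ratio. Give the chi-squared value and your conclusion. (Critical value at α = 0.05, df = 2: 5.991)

Total ratio parts = 16. Expected numbers out of 557:
  agouti: 557 × 9/16 = 313.3125
  black: 557 × 3/16 = 104.4375
  albino: 557 × 4/16 = 139.25
χ² = Σ (O − E)² / E
  agouti: (317 − 313.3125)² / 313.3125 = 0.0434
  black: (103 − 104.4375)² / 104.4375 = 0.0198
  albino: (137 − 139.25)² / 139.25 = 0.0364
χ² = 0.0434 + 0.0198 + 0.0364 = 0.0996 ≈ 0.100
Degrees of freedom = 3 − 1 = 2; critical value at α = 0.05 is 5.991.
Since 0.100 < 5.991, we fail to reject the null hypothesis — the data are consistent with the 9:3:4 ratio.

0.100; consistent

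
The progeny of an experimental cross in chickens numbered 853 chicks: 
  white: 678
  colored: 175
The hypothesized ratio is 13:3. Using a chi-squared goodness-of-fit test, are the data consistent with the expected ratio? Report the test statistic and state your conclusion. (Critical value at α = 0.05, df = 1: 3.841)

Total ratio parts = 16. Expected numbers out of 853:
  white: 853 × 13/16 = 693.0625
  colored: 853 × 3/16 = 159.9375
χ² = Σ (O − E)² / E
  white: (678 − 693.0625)² / 693.0625 = 0.3274
  colored: (175 − 159.9375)² / 159.9375 = 1.4185
χ² = 0.3274 + 1.4185 = 1.7459 ≈ 1.746
Degrees of freedom = 2 − 1 = 1; critical value at α = 0.05 is 3.841.
Since 1.746 < 3.841, we fail to reject the null hypothesis — the data are consistent with the 13:3 ratio.

1.746; consistent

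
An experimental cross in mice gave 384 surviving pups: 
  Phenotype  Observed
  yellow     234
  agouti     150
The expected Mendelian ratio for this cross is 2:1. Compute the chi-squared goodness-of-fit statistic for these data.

5.672

Under the 2:1 hypothesis (Σ ratio = 3, N = 384):
  yellow: 384 × 2/3 = 256
  agouti: 384 × 1/3 = 128
χ² = Σ (O − E)² / E
  yellow: (234 − 256)² / 256 = 1.8906
  agouti: (150 − 128)² / 128 = 3.7812
χ² = 1.8906 + 3.7812 = 5.6718 ≈ 5.672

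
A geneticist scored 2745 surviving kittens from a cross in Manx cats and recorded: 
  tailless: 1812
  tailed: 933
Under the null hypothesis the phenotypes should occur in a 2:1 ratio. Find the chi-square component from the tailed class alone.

0.354

Under the 2:1 hypothesis (Σ ratio = 3, N = 2745):
  tailless: 2745 × 2/3 = 1830
  tailed: 2745 × 1/3 = 915
Contribution of tailed: (933 − 915)² / 915 = 0.3541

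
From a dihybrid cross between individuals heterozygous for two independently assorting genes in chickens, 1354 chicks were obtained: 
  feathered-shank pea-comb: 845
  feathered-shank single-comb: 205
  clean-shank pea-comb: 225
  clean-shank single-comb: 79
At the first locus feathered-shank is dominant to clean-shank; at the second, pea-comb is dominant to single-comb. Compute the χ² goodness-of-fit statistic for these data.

A dihybrid F₂ with independent assortment and complete dominance at both loci gives a 9:3:3:1 phenotypic ratio.
Total ratio parts = 16. Expected numbers out of 1354:
  feathered-shank pea-comb: 1354 × 9/16 = 761.625
  feathered-shank single-comb: 1354 × 3/16 = 253.875
  clean-shank pea-comb: 1354 × 3/16 = 253.875
  clean-shank single-comb: 1354 × 1/16 = 84.625
χ² = Σ (O − E)² / E
  feathered-shank pea-comb: (845 − 761.625)² / 761.625 = 9.1271
  feathered-shank single-comb: (205 − 253.875)² / 253.875 = 9.4092
  clean-shank pea-comb: (225 − 253.875)² / 253.875 = 3.2842
  clean-shank single-comb: (79 − 84.625)² / 84.625 = 0.3739
χ² = 9.1271 + 9.4092 + 3.2842 + 0.3739 = 22.1944 ≈ 22.194

22.194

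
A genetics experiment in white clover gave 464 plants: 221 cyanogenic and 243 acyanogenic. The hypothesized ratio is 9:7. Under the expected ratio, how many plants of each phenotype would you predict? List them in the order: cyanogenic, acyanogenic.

Expected counts for N = 464 under a 9:7 ratio (total parts = 16):
  cyanogenic: 464 × 9/16 = 261
  acyanogenic: 464 × 7/16 = 203

261, 203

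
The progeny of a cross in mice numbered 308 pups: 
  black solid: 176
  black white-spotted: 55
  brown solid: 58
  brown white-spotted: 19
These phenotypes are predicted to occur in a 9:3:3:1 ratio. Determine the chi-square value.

0.179

The 9:3:3:1 ratio has 16 parts, so with N = 308 the expected counts are:
  black solid: 308 × 9/16 = 173.25
  black white-spotted: 308 × 3/16 = 57.75
  brown solid: 308 × 3/16 = 57.75
  brown white-spotted: 308 × 1/16 = 19.25
χ² = Σ (O − E)² / E
  black solid: (176 − 173.25)² / 173.25 = 0.0437
  black white-spotted: (55 − 57.75)² / 57.75 = 0.1310
  brown solid: (58 − 57.75)² / 57.75 = 0.0011
  brown white-spotted: (19 − 19.25)² / 19.25 = 0.0032
χ² = 0.0437 + 0.1310 + 0.0011 + 0.0032 = 0.179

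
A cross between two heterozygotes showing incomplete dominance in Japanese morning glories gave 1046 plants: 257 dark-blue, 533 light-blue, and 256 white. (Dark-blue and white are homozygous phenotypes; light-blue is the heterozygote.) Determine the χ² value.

0.384

With incomplete dominance, a heterozygote × heterozygote cross gives a 1:2:1 phenotypic ratio.
Total ratio parts = 4. Expected numbers out of 1046:
  dark-blue: 1046 × 1/4 = 261.5
  light-blue: 1046 × 2/4 = 523
  white: 1046 × 1/4 = 261.5
χ² = Σ (O − E)² / E
  dark-blue: (257 − 261.5)² / 261.5 = 0.0774
  light-blue: (533 − 523)² / 523 = 0.1912
  white: (256 − 261.5)² / 261.5 = 0.1157
χ² = 0.0774 + 0.1912 + 0.1157 = 0.3843 ≈ 0.384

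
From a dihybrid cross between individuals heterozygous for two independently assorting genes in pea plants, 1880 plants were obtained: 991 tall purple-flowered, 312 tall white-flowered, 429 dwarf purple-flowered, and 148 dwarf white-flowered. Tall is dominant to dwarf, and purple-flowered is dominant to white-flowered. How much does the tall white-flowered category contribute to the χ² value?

4.653

A dihybrid F₂ with independent assortment and complete dominance at both loci gives a 9:3:3:1 phenotypic ratio.
Under the 9:3:3:1 hypothesis (Σ ratio = 16, N = 1880):
  tall purple-flowered: 1880 × 9/16 = 1057.5
  tall white-flowered: 1880 × 3/16 = 352.5
  dwarf purple-flowered: 1880 × 3/16 = 352.5
  dwarf white-flowered: 1880 × 1/16 = 117.5
Contribution of tall white-flowered: (312 − 352.5)² / 352.5 = 4.6532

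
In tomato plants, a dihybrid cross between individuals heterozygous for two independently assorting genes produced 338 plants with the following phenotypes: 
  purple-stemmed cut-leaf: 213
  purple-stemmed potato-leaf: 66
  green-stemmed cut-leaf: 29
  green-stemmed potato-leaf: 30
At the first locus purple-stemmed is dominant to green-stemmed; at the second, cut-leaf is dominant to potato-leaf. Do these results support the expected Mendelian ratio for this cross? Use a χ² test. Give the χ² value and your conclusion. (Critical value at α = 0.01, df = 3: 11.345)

25.235; not consistent

A dihybrid F₂ with independent assortment and complete dominance at both loci gives a 9:3:3:1 phenotypic ratio.
Expected counts for N = 338 under a 9:3:3:1 ratio (total parts = 16):
  purple-stemmed cut-leaf: 338 × 9/16 = 190.125
  purple-stemmed potato-leaf: 338 × 3/16 = 63.375
  green-stemmed cut-leaf: 338 × 3/16 = 63.375
  green-stemmed potato-leaf: 338 × 1/16 = 21.125
χ² = Σ (O − E)² / E
  purple-stemmed cut-leaf: (213 − 190.125)² / 190.125 = 2.7522
  purple-stemmed potato-leaf: (66 − 63.375)² / 63.375 = 0.1087
  green-stemmed cut-leaf: (29 − 63.375)² / 63.375 = 18.6452
  green-stemmed potato-leaf: (30 − 21.125)² / 21.125 = 3.7286
χ² = 2.7522 + 0.1087 + 18.6452 + 3.7286 = 25.2347 ≈ 25.235
Degrees of freedom = 4 − 1 = 3; critical value at α = 0.01 is 11.345.
Since 25.235 > 11.345, we reject the null hypothesis — the data do not fit the 9:3:3:1 ratio.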